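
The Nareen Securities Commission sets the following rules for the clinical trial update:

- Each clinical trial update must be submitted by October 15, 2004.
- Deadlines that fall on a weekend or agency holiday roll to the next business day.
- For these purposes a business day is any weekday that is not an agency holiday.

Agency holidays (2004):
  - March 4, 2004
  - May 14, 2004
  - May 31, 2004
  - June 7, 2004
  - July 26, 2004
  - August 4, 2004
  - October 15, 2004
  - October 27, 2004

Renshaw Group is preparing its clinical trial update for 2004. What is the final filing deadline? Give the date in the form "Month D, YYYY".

October 18, 2004

The stated deadline is October 15, 2004.
October 15, 2004 falls on a listed holiday. Rolling to the next business day gives October 18, 2004, a Monday.
Deadline: October 18, 2004.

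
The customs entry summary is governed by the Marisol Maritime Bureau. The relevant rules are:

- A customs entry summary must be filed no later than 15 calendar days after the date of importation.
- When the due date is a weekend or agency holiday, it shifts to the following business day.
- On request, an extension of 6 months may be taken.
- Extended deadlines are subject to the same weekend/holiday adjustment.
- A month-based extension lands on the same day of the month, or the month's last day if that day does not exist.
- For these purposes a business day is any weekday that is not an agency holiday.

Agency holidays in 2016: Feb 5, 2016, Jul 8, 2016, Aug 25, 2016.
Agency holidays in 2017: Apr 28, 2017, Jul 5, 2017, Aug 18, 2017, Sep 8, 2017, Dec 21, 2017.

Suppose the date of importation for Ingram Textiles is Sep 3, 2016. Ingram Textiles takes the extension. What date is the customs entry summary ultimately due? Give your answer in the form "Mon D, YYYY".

From Sep 3, 2016, 15 calendar days later is Sep 18, 2016.
Because Sep 18, 2016 is a Sunday, the deadline becomes Sep 19, 2016 (Monday).
Add 6 months to Sep 19, 2016: Mar 19, 2017.
Mar 19, 2017 is a Sunday, so it moves to the next business day, Mar 20, 2017 (Monday).
Deadline: Mar 20, 2017.

Mar 20, 2017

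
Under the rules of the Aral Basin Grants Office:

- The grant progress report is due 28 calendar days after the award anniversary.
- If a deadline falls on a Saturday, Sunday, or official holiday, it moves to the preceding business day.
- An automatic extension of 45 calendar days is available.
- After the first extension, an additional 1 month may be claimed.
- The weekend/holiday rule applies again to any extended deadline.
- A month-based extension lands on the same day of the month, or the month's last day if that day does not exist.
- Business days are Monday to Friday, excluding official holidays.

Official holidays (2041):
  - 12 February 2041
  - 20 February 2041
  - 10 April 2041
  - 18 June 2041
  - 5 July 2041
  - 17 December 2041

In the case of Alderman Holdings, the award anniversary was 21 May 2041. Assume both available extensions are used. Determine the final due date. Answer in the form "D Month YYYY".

30 August 2041

From 21 May 2041, 28 calendar days later is 18 June 2041.
18 June 2041 falls on a listed holiday. Rolling to the preceding business day gives 17 June 2041, a Monday.
The 45-calendar-day extension moves the deadline from 17 June 2041 to 1 August 2041.
1 August 2041 is a Thursday and not a listed holiday, so it stands.
The 1 month extension carries 1 August 2041 to 1 September 2041.
1 September 2041 is a Sunday, so it moves to the preceding business day, 30 August 2041 (Friday).
So the filing is due 30 August 2041.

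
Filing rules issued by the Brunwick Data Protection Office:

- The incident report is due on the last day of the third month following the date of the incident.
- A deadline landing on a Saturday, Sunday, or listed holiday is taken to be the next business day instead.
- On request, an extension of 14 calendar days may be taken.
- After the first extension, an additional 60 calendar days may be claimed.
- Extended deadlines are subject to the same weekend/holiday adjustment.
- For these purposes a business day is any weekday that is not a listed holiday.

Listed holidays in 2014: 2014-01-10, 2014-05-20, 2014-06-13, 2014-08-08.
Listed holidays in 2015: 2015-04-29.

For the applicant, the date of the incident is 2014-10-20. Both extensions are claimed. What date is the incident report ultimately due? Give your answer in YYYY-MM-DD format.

2015-04-17

3 months after 2014-10-20 is January 2015; that month ends on 2015-01-31.
2015-01-31 is a Saturday; the next business day is 2015-02-02 (Monday).
The 14-calendar-day extension moves the deadline from 2015-02-02 to 2015-02-16.
Since 2015-02-16 is a Monday and not a holiday, the date is unchanged.
Applying the 60-calendar-day extension: 2015-02-16 + 60 days = 2015-04-17.
2015-04-17 (Friday) is already a business day.
Final deadline: 2015-04-17.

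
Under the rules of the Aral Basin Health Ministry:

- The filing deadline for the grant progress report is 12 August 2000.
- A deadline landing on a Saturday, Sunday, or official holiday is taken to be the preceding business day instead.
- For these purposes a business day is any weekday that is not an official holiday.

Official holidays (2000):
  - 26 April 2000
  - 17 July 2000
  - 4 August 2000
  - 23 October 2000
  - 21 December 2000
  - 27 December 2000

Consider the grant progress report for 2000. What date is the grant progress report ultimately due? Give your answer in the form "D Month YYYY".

11 August 2000

The stated deadline is 12 August 2000.
Because 12 August 2000 is a Saturday, the deadline becomes 11 August 2000 (Friday).
So the filing is due 11 August 2000.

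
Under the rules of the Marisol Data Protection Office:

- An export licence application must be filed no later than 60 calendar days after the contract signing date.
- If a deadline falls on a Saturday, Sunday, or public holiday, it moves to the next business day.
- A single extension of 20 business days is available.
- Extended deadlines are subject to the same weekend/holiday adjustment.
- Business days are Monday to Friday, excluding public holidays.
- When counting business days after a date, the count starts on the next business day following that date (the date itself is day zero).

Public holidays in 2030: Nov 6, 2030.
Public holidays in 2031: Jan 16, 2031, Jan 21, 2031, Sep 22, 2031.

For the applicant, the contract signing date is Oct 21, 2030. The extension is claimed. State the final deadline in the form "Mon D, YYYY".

60 calendar days after Oct 21, 2030 is Dec 20, 2030.
Dec 20, 2030 is a Friday and not a listed holiday, so it stands.
Counting 20 further business days from Dec 20, 2030 reaches Jan 20, 2031.
Jan 20, 2031 falls on a Monday, which is a business day, so no adjustment is needed.
So the filing is due Jan 20, 2031.

Jan 20, 2031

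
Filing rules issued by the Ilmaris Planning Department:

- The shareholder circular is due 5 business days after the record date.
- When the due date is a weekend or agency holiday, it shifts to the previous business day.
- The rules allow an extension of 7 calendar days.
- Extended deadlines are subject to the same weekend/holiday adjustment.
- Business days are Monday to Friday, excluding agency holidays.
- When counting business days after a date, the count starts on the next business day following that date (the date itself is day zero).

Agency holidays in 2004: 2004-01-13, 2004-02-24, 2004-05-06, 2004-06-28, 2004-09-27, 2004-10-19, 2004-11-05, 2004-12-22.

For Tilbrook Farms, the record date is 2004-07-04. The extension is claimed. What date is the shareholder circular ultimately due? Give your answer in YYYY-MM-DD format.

2004-07-16

Counting 5 business days after 2004-07-04 (skipping weekends and listed holidays) reaches 2004-07-09.
Since 2004-07-09 is a Friday and not a holiday, the date is unchanged.
Add the 7 calendar-day extension to 2004-07-09: 2004-07-16.
2004-07-16 (Friday) is already a business day.
Deadline: 2004-07-16.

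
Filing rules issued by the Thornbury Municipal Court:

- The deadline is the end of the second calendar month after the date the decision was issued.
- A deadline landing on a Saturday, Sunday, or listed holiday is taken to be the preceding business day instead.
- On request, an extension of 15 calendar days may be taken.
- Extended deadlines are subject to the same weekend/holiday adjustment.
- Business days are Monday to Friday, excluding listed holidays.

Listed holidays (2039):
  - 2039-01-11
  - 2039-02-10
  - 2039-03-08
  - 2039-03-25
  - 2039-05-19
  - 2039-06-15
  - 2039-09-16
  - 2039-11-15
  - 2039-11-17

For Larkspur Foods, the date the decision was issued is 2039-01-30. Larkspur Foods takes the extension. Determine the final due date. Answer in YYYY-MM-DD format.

2039-04-15

2 months after 2039-01-30 falls in March 2039; the last day of that month is 2039-03-31.
2039-03-31 (Thursday) is already a business day.
Applying the 15-calendar-day extension: 2039-03-31 + 15 days = 2039-04-15.
2039-04-15 falls on a Friday, which is a business day, so no adjustment is needed.
Final deadline: 2039-04-15.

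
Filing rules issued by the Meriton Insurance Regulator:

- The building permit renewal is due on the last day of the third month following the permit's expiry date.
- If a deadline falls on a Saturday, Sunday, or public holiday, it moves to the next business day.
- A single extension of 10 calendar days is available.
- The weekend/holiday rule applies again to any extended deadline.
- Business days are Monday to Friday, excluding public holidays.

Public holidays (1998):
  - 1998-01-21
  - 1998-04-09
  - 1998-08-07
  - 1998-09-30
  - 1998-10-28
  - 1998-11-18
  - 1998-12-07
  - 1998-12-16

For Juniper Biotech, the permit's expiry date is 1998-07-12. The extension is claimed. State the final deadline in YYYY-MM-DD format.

3 months after 1998-07-12 falls in October 1998; the last day of that month is 1998-10-31.
1998-10-31 falls on a Saturday. Rolling to the next business day gives 1998-11-02, a Monday.
Add the 10 calendar-day extension to 1998-11-02: 1998-11-12.
Since 1998-11-12 is a Thursday and not a holiday, the date is unchanged.
So the filing is due 1998-11-12.

1998-11-12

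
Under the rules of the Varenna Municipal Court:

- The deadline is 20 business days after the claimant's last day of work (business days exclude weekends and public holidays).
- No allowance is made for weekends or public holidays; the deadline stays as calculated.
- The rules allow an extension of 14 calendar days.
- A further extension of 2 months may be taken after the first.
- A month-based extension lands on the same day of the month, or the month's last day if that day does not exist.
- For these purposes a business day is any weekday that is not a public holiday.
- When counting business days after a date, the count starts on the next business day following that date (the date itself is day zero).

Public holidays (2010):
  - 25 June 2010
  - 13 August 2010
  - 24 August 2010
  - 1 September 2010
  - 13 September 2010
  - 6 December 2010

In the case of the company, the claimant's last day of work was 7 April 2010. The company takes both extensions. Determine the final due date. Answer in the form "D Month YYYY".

Starting the day after 7 April 2010 and counting 20 business days lands on 5 May 2010.
5 May 2010 is a Wednesday; no weekend or holiday adjustment applies.
Add the 14 calendar-day extension to 5 May 2010: 19 May 2010.
19 May 2010 is a Wednesday; no weekend or holiday adjustment applies.
Add 2 months to 19 May 2010: 19 July 2010.
No adjustment is made for weekends or holidays, so 19 July 2010 stands.
Deadline: 19 July 2010.

19 July 2010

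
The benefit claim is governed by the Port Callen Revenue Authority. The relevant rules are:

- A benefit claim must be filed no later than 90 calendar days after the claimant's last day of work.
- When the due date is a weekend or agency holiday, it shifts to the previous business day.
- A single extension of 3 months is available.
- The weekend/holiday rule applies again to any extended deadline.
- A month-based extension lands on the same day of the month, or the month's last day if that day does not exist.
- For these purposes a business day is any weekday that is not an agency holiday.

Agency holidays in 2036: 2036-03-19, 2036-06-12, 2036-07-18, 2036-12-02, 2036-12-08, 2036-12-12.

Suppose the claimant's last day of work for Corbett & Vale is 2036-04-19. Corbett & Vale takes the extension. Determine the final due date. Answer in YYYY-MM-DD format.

2036-10-17

90 calendar days after 2036-04-19 is 2036-07-18.
2036-07-18 falls on a listed holiday. Rolling to the preceding business day gives 2036-07-17, a Thursday.
Applying the 3 months extension: 3 months after 2036-07-17 is 2036-10-17.
2036-10-17 falls on a Friday, which is a business day, so no adjustment is needed.
The final due date is 2036-10-17.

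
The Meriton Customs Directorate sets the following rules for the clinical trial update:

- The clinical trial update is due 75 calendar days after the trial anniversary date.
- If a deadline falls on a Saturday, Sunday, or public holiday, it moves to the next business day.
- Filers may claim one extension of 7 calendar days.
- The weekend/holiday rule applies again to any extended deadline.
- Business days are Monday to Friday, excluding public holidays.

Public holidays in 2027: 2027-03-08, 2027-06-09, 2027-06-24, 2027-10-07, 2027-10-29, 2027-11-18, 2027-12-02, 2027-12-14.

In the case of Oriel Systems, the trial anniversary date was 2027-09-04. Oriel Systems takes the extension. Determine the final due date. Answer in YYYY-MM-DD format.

Trigger date 2027-09-04 + 75 calendar days = 2027-11-18.
2027-11-18 is a listed holiday; the next business day is 2027-11-19 (Friday).
With the 7-day extension, 2027-11-19 becomes 2027-11-26.
2027-11-26 (Friday) is already a business day.
So the filing is due 2027-11-26.

2027-11-26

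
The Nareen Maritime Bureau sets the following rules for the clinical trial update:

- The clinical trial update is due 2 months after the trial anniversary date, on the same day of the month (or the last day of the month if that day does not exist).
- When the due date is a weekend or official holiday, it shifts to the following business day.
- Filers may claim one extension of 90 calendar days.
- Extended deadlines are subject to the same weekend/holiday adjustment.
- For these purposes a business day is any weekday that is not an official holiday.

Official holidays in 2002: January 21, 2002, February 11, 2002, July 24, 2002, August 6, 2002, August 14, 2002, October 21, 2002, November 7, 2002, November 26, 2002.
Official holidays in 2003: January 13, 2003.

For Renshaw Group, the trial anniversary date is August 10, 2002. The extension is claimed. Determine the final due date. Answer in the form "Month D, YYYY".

January 8, 2003

2 months after August 10, 2002, on the same day of the month, is October 10, 2002.
Since October 10, 2002 is a Thursday and not a holiday, the date is unchanged.
Applying the 90-calendar-day extension: October 10, 2002 + 90 days = January 8, 2003.
January 8, 2003 falls on a Wednesday, which is a business day, so no adjustment is needed.
So the filing is due January 8, 2003.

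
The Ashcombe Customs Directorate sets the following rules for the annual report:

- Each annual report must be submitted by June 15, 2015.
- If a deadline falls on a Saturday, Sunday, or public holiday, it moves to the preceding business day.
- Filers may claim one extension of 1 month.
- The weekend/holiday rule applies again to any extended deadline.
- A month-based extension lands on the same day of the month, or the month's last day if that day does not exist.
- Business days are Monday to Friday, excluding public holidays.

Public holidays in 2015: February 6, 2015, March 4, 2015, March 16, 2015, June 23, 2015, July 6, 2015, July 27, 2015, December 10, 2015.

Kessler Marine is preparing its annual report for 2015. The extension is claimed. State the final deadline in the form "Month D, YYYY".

July 15, 2015

Start from the fixed due date, June 15, 2015.
June 15, 2015 (Monday) is already a business day.
Applying the 1 month extension: 1 month after June 15, 2015 is July 15, 2015.
Since July 15, 2015 is a Wednesday and not a holiday, the date is unchanged.
Deadline: July 15, 2015.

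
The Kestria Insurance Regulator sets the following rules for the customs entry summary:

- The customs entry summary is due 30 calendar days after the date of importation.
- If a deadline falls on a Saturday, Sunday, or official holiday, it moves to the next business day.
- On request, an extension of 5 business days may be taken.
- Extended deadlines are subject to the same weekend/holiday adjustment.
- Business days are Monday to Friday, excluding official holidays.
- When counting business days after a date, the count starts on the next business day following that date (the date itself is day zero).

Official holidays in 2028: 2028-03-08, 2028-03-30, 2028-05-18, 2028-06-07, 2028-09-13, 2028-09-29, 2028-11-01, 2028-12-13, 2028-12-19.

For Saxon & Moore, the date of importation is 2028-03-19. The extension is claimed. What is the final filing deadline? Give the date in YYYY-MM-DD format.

2028-04-25

From 2028-03-19, 30 calendar days later is 2028-04-18.
2028-04-18 falls on a Tuesday, which is a business day, so no adjustment is needed.
The 5-business-day extension runs from 2028-04-18 to 2028-04-25.
Since 2028-04-25 is a Tuesday and not a holiday, the date is unchanged.
The final due date is 2028-04-25.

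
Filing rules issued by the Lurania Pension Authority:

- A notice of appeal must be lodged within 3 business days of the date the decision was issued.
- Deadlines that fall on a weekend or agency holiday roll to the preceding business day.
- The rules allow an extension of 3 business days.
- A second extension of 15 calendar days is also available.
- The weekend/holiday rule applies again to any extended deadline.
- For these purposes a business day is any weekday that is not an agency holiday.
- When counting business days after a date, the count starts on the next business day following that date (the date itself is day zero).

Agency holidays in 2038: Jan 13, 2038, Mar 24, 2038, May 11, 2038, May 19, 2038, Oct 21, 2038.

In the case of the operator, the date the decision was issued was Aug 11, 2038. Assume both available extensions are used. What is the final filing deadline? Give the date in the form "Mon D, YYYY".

3 business days after Aug 11, 2038, excluding weekends and holidays, is Aug 16, 2038.
Aug 16, 2038 falls on a Monday, which is a business day, so no adjustment is needed.
Counting 3 further business days from Aug 16, 2038 reaches Aug 19, 2038.
Aug 19, 2038 is a Thursday and not a listed holiday, so it stands.
Applying the 15-calendar-day extension: Aug 19, 2038 + 15 days = Sep 3, 2038.
Sep 3, 2038 falls on a Friday, which is a business day, so no adjustment is needed.
So the filing is due Sep 3, 2038.

Sep 3, 2038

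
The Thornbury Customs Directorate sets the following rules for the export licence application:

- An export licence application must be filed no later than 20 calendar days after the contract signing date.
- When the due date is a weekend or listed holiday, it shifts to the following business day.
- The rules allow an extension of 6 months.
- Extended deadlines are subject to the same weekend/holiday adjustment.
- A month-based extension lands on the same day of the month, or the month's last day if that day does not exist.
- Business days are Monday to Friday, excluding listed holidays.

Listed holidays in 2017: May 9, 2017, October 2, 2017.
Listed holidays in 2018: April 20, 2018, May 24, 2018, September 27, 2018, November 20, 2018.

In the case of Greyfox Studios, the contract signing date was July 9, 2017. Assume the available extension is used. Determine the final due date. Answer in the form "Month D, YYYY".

January 31, 2018

Trigger date July 9, 2017 + 20 calendar days = July 29, 2017.
July 29, 2017 is a Saturday; the next business day is July 31, 2017 (Monday).
Applying the 6 months extension: 6 months after July 31, 2017 is January 31, 2018.
January 31, 2018 (Wednesday) is already a business day.
The final due date is January 31, 2018.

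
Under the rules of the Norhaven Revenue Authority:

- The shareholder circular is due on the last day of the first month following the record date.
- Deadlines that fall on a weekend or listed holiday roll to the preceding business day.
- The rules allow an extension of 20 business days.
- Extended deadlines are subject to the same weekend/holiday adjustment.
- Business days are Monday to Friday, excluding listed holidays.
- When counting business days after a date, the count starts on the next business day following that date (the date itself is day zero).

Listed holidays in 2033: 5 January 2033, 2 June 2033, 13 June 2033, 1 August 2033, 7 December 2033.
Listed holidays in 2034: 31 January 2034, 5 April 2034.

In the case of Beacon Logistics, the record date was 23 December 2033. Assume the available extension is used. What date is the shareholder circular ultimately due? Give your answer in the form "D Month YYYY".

28 February 2034

1 month after 23 December 2033 falls in January 2034; the last day of that month is 31 January 2034.
31 January 2034 is a listed holiday; the preceding business day is 30 January 2034 (Monday).
Applying the 20-business-day extension: 20 business days after 30 January 2034 is 28 February 2034.
28 February 2034 is a Tuesday and not a listed holiday, so it stands.
So the filing is due 28 February 2034.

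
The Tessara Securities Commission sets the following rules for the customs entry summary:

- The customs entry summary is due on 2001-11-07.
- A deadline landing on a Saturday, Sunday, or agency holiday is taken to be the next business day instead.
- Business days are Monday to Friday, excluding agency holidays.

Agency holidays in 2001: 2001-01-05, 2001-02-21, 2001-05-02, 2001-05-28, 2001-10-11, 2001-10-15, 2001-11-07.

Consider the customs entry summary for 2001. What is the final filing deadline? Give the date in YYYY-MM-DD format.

The statutory due date is 2001-11-07.
Because 2001-11-07 is a listed holiday, the deadline becomes 2001-11-08 (Thursday).
Final deadline: 2001-11-08.

2001-11-08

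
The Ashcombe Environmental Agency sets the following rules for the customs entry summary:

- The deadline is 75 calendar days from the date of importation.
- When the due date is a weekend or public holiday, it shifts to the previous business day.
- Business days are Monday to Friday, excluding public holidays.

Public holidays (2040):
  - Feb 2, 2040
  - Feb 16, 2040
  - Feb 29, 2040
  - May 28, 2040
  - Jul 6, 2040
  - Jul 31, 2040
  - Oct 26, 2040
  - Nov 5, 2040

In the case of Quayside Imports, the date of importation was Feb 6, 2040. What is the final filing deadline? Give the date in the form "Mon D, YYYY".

Apr 20, 2040

Adding 75 calendar days to Feb 6, 2040 gives Apr 21, 2040.
Apr 21, 2040 is a Saturday, so it moves to the preceding business day, Apr 20, 2040 (Friday).
So the filing is due Apr 20, 2040.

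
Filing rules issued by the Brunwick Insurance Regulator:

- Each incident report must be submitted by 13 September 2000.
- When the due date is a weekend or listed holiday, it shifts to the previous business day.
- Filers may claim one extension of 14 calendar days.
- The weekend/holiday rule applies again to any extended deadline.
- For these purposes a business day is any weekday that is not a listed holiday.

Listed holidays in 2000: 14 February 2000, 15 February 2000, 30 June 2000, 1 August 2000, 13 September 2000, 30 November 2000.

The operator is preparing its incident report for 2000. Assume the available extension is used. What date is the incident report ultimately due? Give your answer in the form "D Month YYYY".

26 September 2000

Start from the fixed due date, 13 September 2000.
13 September 2000 is a listed holiday, so it moves to the preceding business day, 12 September 2000 (Tuesday).
Add the 14 calendar-day extension to 12 September 2000: 26 September 2000.
Since 26 September 2000 is a Tuesday and not a holiday, the date is unchanged.
Final deadline: 26 September 2000.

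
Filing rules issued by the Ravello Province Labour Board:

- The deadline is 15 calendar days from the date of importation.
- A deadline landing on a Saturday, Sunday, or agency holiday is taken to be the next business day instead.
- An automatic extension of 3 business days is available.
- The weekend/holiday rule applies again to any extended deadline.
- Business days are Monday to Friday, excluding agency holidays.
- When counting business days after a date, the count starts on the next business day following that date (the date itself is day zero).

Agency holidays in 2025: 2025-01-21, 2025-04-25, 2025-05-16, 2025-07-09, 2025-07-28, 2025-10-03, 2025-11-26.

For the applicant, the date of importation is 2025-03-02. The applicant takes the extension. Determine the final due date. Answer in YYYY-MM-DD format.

2025-03-20

Trigger date 2025-03-02 + 15 calendar days = 2025-03-17.
2025-03-17 is a Monday and not a listed holiday, so it stands.
The 3-business-day extension runs from 2025-03-17 to 2025-03-20.
2025-03-20 falls on a Thursday, which is a business day, so no adjustment is needed.
The final due date is 2025-03-20.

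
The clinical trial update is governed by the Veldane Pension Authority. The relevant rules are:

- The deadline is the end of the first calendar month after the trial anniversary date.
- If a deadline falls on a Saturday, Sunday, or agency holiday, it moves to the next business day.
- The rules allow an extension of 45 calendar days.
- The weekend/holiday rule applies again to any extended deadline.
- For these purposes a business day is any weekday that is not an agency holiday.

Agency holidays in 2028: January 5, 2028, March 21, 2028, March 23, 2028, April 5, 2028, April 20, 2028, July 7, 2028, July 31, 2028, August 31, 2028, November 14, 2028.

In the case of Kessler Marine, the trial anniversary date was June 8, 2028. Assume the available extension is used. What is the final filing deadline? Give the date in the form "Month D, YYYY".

September 15, 2028

1 month after June 8, 2028 falls in July 2028; the last day of that month is July 31, 2028.
July 31, 2028 falls on a listed holiday. Rolling to the next business day gives August 1, 2028, a Tuesday.
With the 45-day extension, August 1, 2028 becomes September 15, 2028.
September 15, 2028 falls on a Friday, which is a business day, so no adjustment is needed.
So the filing is due September 15, 2028.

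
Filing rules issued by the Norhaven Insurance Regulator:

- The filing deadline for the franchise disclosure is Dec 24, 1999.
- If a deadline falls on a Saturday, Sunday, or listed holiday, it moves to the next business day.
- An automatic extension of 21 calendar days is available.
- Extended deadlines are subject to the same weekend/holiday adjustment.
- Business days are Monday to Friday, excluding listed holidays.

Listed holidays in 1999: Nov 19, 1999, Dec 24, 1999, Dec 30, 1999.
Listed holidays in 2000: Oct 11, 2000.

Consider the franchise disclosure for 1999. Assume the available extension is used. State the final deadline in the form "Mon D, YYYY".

Jan 17, 2000

Start from the fixed due date, Dec 24, 1999.
Dec 24, 1999 is a listed holiday; the next business day is Dec 27, 1999 (Monday).
Applying the 21-calendar-day extension: Dec 27, 1999 + 21 days = Jan 17, 2000.
Jan 17, 2000 (Monday) is already a business day.
Deadline: Jan 17, 2000.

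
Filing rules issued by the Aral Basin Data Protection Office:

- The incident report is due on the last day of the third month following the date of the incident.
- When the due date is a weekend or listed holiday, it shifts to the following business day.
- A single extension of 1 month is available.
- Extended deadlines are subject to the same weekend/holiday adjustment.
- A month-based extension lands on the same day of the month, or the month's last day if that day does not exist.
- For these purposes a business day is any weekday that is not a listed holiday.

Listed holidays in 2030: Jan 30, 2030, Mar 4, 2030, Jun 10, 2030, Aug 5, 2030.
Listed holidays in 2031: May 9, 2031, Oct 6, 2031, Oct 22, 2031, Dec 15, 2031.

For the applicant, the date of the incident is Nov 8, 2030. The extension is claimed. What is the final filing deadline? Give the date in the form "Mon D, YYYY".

Mar 28, 2031

3 months after Nov 8, 2030 is February 2031; that month ends on Feb 28, 2031.
Feb 28, 2031 falls on a Friday, which is a business day, so no adjustment is needed.
The 1 month extension carries Feb 28, 2031 to Mar 28, 2031.
Since Mar 28, 2031 is a Friday and not a holiday, the date is unchanged.
Final deadline: Mar 28, 2031.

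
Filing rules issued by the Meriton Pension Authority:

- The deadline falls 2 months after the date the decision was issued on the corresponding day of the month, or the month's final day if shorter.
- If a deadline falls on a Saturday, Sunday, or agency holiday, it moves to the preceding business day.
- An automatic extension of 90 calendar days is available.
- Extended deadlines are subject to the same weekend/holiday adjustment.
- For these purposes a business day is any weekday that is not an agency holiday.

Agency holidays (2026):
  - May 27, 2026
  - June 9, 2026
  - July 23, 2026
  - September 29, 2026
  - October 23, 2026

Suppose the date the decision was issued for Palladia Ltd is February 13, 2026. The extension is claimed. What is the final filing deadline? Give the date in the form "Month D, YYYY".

July 10, 2026

2 months after February 13, 2026, on the same day of the month, is April 13, 2026.
Since April 13, 2026 is a Monday and not a holiday, the date is unchanged.
The 90-calendar-day extension moves the deadline from April 13, 2026 to July 12, 2026.
Because July 12, 2026 is a Sunday, the deadline becomes July 10, 2026 (Friday).
Deadline: July 10, 2026.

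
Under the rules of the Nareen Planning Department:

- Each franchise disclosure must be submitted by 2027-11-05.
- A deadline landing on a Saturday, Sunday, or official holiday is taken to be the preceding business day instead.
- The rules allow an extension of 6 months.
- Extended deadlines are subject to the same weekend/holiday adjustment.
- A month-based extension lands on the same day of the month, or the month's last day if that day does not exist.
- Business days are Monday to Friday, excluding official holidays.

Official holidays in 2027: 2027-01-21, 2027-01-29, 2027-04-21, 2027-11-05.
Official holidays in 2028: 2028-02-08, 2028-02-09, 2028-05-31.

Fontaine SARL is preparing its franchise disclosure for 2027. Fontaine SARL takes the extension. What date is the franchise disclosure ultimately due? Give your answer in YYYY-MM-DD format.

2028-05-04

Start from the fixed due date, 2027-11-05.
2027-11-05 is a listed holiday, so it moves to the preceding business day, 2027-11-04 (Thursday).
The 6 months extension carries 2027-11-04 to 2028-05-04.
Since 2028-05-04 is a Thursday and not a holiday, the date is unchanged.
The final due date is 2028-05-04.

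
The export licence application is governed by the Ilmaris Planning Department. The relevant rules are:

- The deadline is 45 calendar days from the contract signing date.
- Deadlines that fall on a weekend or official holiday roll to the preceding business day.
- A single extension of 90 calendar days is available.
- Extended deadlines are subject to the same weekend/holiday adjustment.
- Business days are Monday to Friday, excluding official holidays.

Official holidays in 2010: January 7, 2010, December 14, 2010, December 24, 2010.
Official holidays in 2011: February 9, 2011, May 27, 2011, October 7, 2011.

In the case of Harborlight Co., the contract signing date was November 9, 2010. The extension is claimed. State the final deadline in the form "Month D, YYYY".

45 calendar days after November 9, 2010 is December 24, 2010.
Because December 24, 2010 is a listed holiday, the deadline becomes December 23, 2010 (Thursday).
The 90-calendar-day extension moves the deadline from December 23, 2010 to March 23, 2011.
Since March 23, 2011 is a Wednesday and not a holiday, the date is unchanged.
Final deadline: March 23, 2011.

March 23, 2011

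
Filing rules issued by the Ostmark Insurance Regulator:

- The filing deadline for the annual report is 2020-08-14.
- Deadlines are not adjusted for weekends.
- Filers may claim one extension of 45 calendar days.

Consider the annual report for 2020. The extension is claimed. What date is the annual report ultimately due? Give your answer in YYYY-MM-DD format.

2020-09-28

Start from the fixed due date, 2020-08-14.
No adjustment is made for weekends or holidays, so 2020-08-14 stands.
Add the 45 calendar-day extension to 2020-08-14: 2020-09-28.
No adjustment is made for weekends or holidays, so 2020-09-28 stands.
So the filing is due 2020-09-28.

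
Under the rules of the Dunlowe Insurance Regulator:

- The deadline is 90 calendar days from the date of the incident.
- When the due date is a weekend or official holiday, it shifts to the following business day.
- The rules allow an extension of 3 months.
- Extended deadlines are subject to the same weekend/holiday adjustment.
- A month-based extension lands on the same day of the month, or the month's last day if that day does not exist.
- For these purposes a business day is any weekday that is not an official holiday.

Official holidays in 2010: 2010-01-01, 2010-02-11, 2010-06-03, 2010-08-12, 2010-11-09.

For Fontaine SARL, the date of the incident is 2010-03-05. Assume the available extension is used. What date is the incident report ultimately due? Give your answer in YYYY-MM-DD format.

Trigger date 2010-03-05 + 90 calendar days = 2010-06-03.
Because 2010-06-03 is a listed holiday, the deadline becomes 2010-06-04 (Friday).
The 3 months extension carries 2010-06-04 to 2010-09-04.
Because 2010-09-04 is a Saturday, the deadline becomes 2010-09-06 (Monday).
The final due date is 2010-09-06.

2010-09-06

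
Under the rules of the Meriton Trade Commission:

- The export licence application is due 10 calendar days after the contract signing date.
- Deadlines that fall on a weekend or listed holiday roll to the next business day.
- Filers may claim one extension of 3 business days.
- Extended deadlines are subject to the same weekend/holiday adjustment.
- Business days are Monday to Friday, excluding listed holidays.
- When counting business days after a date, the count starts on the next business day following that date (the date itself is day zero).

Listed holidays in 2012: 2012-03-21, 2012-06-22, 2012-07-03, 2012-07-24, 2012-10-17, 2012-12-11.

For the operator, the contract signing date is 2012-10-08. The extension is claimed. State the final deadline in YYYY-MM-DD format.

2012-10-23

Trigger date 2012-10-08 + 10 calendar days = 2012-10-18.
2012-10-18 (Thursday) is already a business day.
Applying the 3-business-day extension: 3 business days after 2012-10-18 is 2012-10-23.
Since 2012-10-23 is a Tuesday and not a holiday, the date is unchanged.
So the filing is due 2012-10-23.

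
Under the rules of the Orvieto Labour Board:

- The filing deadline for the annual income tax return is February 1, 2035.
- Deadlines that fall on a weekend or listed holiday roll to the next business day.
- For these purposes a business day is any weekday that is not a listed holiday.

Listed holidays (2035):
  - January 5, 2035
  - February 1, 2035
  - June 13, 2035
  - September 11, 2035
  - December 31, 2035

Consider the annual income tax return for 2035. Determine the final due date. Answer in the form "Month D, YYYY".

The stated deadline is February 1, 2035.
Because February 1, 2035 is a listed holiday, the deadline becomes February 2, 2035 (Friday).
Final deadline: February 2, 2035.

February 2, 2035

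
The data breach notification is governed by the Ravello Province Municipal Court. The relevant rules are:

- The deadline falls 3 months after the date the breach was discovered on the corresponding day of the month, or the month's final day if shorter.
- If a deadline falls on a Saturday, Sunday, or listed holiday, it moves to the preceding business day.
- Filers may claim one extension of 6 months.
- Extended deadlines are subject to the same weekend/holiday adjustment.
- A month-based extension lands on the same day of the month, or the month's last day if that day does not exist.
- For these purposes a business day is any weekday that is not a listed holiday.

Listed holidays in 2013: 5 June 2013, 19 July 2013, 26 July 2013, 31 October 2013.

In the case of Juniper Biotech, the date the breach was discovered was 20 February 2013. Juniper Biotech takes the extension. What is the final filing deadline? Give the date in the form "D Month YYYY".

3 months after 20 February 2013, on the same day of the month, is 20 May 2013.
20 May 2013 (Monday) is already a business day.
The 6 months extension carries 20 May 2013 to 20 November 2013.
Since 20 November 2013 is a Wednesday and not a holiday, the date is unchanged.
So the filing is due 20 November 2013.

20 November 2013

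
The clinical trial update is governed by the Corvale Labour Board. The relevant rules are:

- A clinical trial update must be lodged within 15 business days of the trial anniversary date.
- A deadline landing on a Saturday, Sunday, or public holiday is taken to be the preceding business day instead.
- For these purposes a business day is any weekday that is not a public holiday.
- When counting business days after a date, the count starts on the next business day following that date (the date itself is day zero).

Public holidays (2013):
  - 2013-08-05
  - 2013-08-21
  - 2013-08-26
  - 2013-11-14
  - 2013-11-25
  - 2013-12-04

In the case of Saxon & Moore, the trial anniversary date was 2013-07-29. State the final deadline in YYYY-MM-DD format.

2013-08-20

15 business days after 2013-07-29, excluding weekends and holidays, is 2013-08-20.
2013-08-20 is a Tuesday and not a listed holiday, so it stands.
So the filing is due 2013-08-20.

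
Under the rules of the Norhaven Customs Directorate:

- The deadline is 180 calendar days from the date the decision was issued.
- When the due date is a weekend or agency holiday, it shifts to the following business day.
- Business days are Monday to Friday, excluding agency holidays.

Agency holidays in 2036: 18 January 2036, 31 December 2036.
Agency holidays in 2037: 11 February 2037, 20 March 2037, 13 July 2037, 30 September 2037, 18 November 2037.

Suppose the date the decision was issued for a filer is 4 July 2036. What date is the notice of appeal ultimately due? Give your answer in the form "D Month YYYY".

Adding 180 calendar days to 4 July 2036 gives 31 December 2036.
Because 31 December 2036 is a listed holiday, the deadline becomes 1 January 2037 (Thursday).
The final due date is 1 January 2037.

1 January 2037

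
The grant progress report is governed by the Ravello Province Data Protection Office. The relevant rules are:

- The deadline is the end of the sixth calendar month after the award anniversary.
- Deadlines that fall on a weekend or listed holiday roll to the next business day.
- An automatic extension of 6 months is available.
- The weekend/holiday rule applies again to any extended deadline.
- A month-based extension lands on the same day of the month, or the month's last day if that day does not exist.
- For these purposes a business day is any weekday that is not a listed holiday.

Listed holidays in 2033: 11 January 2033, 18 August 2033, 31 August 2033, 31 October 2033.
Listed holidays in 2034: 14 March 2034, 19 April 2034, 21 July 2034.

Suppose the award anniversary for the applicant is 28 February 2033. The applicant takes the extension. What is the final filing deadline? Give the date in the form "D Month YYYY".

The sixth month after 28 February 2033 is August 2033, whose last day is 31 August 2033.
31 August 2033 falls on a listed holiday. Rolling to the next business day gives 1 September 2033, a Thursday.
The 6 months extension carries 1 September 2033 to 1 March 2034.
1 March 2034 falls on a Wednesday, which is a business day, so no adjustment is needed.
Deadline: 1 March 2034.

1 March 2034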